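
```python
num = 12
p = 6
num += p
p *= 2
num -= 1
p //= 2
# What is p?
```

Trace:
`num = 12` → num = 12
`p = 6` → p = 6
`num += p` → num = 18
`p *= 2` → p = 12
`num -= 1` → num = 17
`p //= 2` → p = 6
So p = 6

Answer: 6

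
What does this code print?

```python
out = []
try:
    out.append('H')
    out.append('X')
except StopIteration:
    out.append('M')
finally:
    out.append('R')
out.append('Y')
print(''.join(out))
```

Execution trace: 'H' (try body) → 'X' (try body, no exception) → 'R' (finally) → 'Y' (after the try/except). Output: HXRY

Answer: HXRY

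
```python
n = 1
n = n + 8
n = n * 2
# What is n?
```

Trace:
`n = 1` → n = 1
`n = n + 8` → n = 9
`n = n * 2` → n = 18
So n = 18

Answer: 18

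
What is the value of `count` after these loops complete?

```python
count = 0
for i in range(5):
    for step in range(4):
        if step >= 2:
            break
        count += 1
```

Inner breaks at 2, outer runs 5 times
`count` takes the values: 0 → 1 → 2 → 3 → 4 → 5 → 6 → 7 → 8 → 9 → 10

Answer: 10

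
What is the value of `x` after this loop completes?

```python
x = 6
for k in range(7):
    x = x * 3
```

Multiply by 3, 7 times: 6 * 3^7 = 13122
`x` takes the values: 6 → 18 → 54 → 162 → 486 → 1458 → 4374 → 13122

Answer: 13122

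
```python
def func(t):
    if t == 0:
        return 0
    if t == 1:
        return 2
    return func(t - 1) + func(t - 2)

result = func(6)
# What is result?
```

Build up from base cases: func(0)=0, func(1)=2, func(2)=2, func(3)=4, func(4)=6, func(5)=10, func(6)=16

Answer: 16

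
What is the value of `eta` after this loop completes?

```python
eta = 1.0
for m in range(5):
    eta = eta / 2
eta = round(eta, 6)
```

Halving LR 5 times: 1 / 2^5
`eta` takes the values: 1.0 → 0.5 → 0.25 → 0.125 → 0.0625 → 0.03125

Answer: 0.03125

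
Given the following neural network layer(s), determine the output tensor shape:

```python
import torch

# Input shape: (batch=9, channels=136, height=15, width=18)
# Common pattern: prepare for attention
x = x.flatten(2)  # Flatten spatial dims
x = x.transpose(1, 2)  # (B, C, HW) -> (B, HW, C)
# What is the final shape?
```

Input: (9, 136, 15, 18) -> after flatten(2): (9, 136, 270) -> Output: (9, 270, 136)

Answer: (9, 270, 136)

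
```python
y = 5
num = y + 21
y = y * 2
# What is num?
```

Trace:
`y = 5` → y = 5
`num = y + 21` → num = 26
`y = y * 2` → y = 10
So num = 26

Answer: 26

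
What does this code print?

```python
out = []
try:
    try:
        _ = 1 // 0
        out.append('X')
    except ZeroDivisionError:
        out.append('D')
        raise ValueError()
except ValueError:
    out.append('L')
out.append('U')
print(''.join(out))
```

Execution trace: 'D' (inner except ZeroDivisionError) → 'L' (outer except ValueError) → 'U' (after the try/except). Output: DLU

Answer: DLU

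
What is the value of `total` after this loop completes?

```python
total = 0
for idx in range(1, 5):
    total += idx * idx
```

Sum of squares 1² to 4² = 30
`total` takes the values: 0 → 1 → 5 → 14 → 30

Answer: 30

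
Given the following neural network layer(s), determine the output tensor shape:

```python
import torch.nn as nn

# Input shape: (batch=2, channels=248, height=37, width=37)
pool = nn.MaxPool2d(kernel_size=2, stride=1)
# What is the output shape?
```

Input: (2, 248, 37, 37) -> Output: (2, 248, 36, 36)

Answer: (2, 248, 36, 36)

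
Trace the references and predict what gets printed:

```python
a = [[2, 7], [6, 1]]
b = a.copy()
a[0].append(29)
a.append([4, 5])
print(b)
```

Key concept: shallow copy with nested lists.
Step by step:
`a = [[2, 7], [6, 1]]` → a = [[2, 7], [6, 1]]
`b = a.copy()` → b = [[2, 7], [6, 1]]
`a[0].append(29)` → a = [[2, 7, 29], [6, 1]]; b = [[2, 7, 29], [6, 1]]
`a.append([4, 5])` → a = [[2, 7, 29], [6, 1], [4, 5]]
`print(b)` → prints [[2, 7, 29], [6, 1]]

Answer: [[2, 7, 29], [6, 1]]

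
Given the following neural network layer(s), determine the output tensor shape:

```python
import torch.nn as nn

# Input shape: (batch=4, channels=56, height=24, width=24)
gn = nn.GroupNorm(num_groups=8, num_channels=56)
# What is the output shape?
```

Input: (4, 56, 24, 24) -> Output: (4, 56, 24, 24)

Answer: (4, 56, 24, 24)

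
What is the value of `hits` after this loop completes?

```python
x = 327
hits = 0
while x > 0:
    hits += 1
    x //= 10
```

Count digits by repeated division by 10
`hits` takes the values: 0 → 1 → 2 → 3

Answer: 3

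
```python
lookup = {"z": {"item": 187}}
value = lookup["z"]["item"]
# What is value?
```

Trace:
`lookup = {"z": {"item": 187}}` → lookup = {'z': {'item': 187}}
`value = lookup["z"]["item"]` → value = 187
So value = 187

Answer: 187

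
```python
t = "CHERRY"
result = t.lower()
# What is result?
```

Trace:
`t = "CHERRY"` → t = 'CHERRY'
`result = t.lower()` → result = 'cherry'
So result = 'cherry'

Answer: 'cherry'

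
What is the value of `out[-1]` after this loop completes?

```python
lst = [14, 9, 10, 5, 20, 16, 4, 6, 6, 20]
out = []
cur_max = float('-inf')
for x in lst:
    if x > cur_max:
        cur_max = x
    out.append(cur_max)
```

Running max ends at 20
`out` takes the values: [] → [14] → [14, 14] → [14, 14, 14] → [14, 14, 14, 14] → [14, 14, 14, 14, 20] → [14, 14, 14, 14, 20, 20] → [14, 14, 14, 14, 20, 20, 20] → [14, 14, 14, 14, 20, 20, 20, 20] → [14, 14, 14, 14, 20, 20, 20, 20, 20] → [14, 14, 14, 14, 20, 20, 20, 20, 20, 20]
So `out[-1]` = 20

Answer: 20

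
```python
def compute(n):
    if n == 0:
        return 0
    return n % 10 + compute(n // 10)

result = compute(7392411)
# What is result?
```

Sum of digits of 7392411: 1 + 1 + 4 + 2 + 9 + 3 + 7 = 27

Answer: 27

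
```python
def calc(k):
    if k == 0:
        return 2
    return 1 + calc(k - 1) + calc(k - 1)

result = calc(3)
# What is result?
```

calc(k) = 1 + 2·calc(k-1), calc(0)=2. Closed form: (2+1)·2^3 - 1 = 23.

Answer: 23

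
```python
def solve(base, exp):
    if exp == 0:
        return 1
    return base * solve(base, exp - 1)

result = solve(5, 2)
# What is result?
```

solve(5, 2) = 5 * 5 = 25

Answer: 25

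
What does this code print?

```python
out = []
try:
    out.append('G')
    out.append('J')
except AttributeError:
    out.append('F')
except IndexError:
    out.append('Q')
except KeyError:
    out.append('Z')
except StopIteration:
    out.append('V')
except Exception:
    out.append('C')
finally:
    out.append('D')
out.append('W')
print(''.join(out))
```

Execution trace: 'G' (try body) → 'J' (try body, no exception) → 'D' (finally) → 'W' (after the try/except). Output: GJDW

Answer: GJDW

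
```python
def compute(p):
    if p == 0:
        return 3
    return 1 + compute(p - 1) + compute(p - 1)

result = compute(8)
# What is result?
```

compute(p) = 1 + 2·compute(p-1), compute(0)=3. Closed form: (3+1)·2^8 - 1 = 1023.

Answer: 1023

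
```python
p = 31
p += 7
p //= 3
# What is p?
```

Trace:
`p = 31` → p = 31
`p += 7` → p = 38
`p //= 3` → p = 12
So p = 12

Answer: 12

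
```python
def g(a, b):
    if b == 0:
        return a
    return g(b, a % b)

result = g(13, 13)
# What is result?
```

g(13, 13) -> g(13, 0) -> 13

Answer: 13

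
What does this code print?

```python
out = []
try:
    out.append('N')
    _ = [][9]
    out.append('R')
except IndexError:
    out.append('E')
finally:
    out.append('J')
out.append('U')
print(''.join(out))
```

Execution trace: 'N' (try body) → 'E' (except IndexError) → 'J' (finally) → 'U' (after the try/except). Output: NEJU

Answer: NEJU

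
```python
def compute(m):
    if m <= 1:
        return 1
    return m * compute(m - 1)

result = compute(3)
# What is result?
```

compute(3) = 3 * 2 * 1 = 6

Answer: 6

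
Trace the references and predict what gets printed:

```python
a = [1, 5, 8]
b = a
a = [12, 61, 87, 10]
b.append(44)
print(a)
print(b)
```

Key concept: rebinding vs mutation: a is rebound to a new list, b still points at the original.
Step by step:
`a = [1, 5, 8]` → a = [1, 5, 8]
`b = a` → b = [1, 5, 8] (same object as a)
`a = [12, 61, 87, 10]` → a = [12, 61, 87, 10]
`b.append(44)` → b = [1, 5, 8, 44]
`print(a)` → prints [12, 61, 87, 10]
`print(b)` → prints [1, 5, 8, 44]

Answer:
[12, 61, 87, 10]
[1, 5, 8, 44]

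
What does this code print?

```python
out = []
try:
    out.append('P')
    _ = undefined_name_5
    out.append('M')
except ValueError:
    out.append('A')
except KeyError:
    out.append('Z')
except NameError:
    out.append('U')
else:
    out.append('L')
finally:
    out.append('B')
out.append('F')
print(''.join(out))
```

Execution trace: 'P' (try body) → 'U' (except NameError) → 'B' (finally) → 'F' (after the try/except). Output: PUBF

Answer: PUBF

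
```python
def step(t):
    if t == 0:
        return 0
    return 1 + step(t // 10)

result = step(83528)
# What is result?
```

Count of digits of 83528: 5

Answer: 5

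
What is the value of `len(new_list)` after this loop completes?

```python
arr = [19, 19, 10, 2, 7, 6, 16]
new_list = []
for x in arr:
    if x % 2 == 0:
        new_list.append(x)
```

Count even numbers in [19, 19, 10, 2, 7, 6, 16]
`new_list` takes the values: [] → [10] → [10, 2] → [10, 2, 6] → [10, 2, 6, 16]
So `len(new_list)` = 4

Answer: 4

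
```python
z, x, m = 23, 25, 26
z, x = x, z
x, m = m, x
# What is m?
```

Trace:
`z, x, m = 23, 25, 26` → z = 23; x = 25; m = 26
`z, x = x, z` → z = 25; x = 23
`x, m = m, x` → x = 26; m = 23
So m = 23

Answer: 23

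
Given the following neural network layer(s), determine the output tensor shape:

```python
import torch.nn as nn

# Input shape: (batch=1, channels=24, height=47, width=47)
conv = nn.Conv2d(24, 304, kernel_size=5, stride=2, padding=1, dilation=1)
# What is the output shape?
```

Input: (1, 24, 47, 47) -> Output: (1, 304, 23, 23)

Answer: (1, 304, 23, 23)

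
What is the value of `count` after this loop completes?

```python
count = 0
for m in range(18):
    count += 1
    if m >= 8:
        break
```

Loop breaks when m reaches 8, count is 9
`count` takes the values: 0 → 1 → 2 → 3 → 4 → 5 → 6 → 7 → 8 → 9

Answer: 9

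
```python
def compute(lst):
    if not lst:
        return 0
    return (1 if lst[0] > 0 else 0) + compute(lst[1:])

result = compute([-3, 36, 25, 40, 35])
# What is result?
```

Count of positive elements in [-3, 36, 25, 40, 35] = 4

Answer: 4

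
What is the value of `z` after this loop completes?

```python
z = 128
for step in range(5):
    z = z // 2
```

Halve 5 times: 128 // 2^5 = 4
`z` takes the values: 128 → 64 → 32 → 16 → 8 → 4

Answer: 4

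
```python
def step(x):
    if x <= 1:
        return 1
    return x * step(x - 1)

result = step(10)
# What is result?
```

step(10) = 10 * 9 * 8 * 7 * 6 * 5 * 4 * 3 * 2 * 1 = 3628800

Answer: 3628800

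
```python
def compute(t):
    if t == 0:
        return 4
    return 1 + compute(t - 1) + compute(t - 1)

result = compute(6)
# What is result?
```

compute(t) = 1 + 2·compute(t-1), compute(0)=4. Closed form: (4+1)·2^6 - 1 = 319.

Answer: 319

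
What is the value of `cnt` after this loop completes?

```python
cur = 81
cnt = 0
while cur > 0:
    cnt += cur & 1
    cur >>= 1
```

Count set bits in 81 (binary: 0b1010001)
`cnt` takes the values: 0 → 1 → 2 → 3

Answer: 3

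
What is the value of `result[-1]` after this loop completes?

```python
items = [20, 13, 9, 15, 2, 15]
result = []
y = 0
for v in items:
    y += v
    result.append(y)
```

Cumulative sum ends at 74
`result` takes the values: [] → [20] → [20, 33] → [20, 33, 42] → [20, 33, 42, 57] → [20, 33, 42, 57, 59] → [20, 33, 42, 57, 59, 74]
So `result[-1]` = 74

Answer: 74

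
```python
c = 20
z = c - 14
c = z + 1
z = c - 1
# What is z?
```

Trace:
`c = 20` → c = 20
`z = c - 14` → z = 6
`c = z + 1` → c = 7
`z = c - 1` → z = 6
So z = 6

Answer: 6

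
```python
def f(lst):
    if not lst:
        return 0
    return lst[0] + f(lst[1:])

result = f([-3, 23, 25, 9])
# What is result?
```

(-3) + 23 + 25 + 9 + 0 = 54

Answer: 54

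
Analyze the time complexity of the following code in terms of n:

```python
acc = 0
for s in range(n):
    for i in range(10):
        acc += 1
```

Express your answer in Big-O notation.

Each loop level contributes: n × 1. Multiplying the contributions gives O(n).

Answer: O(n)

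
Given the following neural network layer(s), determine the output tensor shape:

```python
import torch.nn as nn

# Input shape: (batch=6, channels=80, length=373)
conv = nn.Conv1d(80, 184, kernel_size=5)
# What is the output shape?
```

Input: (6, 80, 373) -> Output: (6, 184, 369)

Answer: (6, 184, 369)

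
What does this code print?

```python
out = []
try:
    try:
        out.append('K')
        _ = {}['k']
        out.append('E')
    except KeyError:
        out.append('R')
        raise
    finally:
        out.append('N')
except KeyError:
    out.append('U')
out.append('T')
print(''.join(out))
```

Execution trace: 'K' (inner try body) → 'R' (inner except KeyError) → 'N' (inner finally) → 'U' (outer except KeyError) → 'T' (after the try/except). Output: KRNUT

Answer: KRNUT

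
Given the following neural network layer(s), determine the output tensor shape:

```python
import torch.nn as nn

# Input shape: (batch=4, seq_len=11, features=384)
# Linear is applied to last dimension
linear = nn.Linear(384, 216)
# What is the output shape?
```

Input: (4, 11, 384) -> Output: (4, 11, 216)

Answer: (4, 11, 216)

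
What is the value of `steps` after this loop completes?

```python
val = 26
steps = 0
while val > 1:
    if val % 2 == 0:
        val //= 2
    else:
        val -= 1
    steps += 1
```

Steps to reduce 26 to 1
`steps` takes the values: 0 → 1 → 2 → 3 → 4 → 5 → 6

Answer: 6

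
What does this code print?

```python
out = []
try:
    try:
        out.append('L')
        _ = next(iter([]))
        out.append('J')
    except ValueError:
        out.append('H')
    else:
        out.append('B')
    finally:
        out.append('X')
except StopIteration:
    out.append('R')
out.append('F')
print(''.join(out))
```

Execution trace: 'L' (inner try body) → 'X' (inner finally) → 'R' (outer except StopIteration) → 'F' (after the try/except). Output: LXRF

Answer: LXRF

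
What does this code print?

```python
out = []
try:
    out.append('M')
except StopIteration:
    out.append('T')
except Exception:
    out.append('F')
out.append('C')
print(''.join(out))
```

Execution trace: 'M' (try body, no exception) → 'C' (after the try/except). Output: MC

Answer: MC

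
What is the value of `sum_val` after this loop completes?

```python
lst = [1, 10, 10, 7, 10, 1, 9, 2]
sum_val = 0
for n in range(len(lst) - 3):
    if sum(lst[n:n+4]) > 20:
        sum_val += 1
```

Count windows with sum > 20
`sum_val` takes the values: 0 → 1 → 2 → 3 → 4 → 5

Answer: 5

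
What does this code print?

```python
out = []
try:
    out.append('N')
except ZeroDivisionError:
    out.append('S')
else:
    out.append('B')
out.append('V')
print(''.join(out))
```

Execution trace: 'N' (try body, no exception) → 'B' (else) → 'V' (after the try/except). Output: NBV

Answer: NBV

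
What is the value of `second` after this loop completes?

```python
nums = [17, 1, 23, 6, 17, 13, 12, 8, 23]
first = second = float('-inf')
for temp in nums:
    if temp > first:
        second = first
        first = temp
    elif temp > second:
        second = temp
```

Second largest (with repeats) in [17, 1, 23, 6, 17, 13, 12, 8, 23]
`second` takes the values: -inf → 1 → 17 → 23

Answer: 23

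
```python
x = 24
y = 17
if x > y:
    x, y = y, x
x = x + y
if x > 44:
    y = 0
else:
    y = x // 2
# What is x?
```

Trace:
`x = 24` → x = 24
`y = 17` → y = 17
`if x > y: ...` → x > y is True → x = 17; y = 24
`x = x + y` → x = 41
`if x > 44: ...` → x > 44 is False, take else branch → y = 20
So x = 41

Answer: 41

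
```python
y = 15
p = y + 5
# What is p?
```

Trace:
`y = 15` → y = 15
`p = y + 5` → p = 20
So p = 20

Answer: 20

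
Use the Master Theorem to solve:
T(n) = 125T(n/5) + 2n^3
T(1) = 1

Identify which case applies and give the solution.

a=125, b=5, f(n)=2n^3. log_5(125) = 3. Since c=3 = 3, Case 2 applies: T(n) = Θ(n^log_b(a) · log n) = O(n^3 log n).

Answer: O(n^3 log n) - Case 2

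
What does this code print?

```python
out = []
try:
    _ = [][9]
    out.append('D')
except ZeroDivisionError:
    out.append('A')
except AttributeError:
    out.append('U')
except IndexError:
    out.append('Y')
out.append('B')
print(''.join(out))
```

Execution trace: 'Y' (except IndexError) → 'B' (after the try/except). Output: YB

Answer: YB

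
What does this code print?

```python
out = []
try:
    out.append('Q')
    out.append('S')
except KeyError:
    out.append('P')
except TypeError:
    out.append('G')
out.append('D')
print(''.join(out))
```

Execution trace: 'Q' (try body) → 'S' (try body, no exception) → 'D' (after the try/except). Output: QSD

Answer: QSD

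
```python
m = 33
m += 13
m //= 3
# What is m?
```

Trace:
`m = 33` → m = 33
`m += 13` → m = 46
`m //= 3` → m = 15
So m = 15

Answer: 15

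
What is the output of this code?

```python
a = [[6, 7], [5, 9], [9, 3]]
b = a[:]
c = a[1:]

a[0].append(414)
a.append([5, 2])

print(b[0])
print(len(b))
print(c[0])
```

Key concept: slice with nested mutation.
Step by step:
`a = [[6, 7], [5, 9], [9, 3]]` → a = [[6, 7], [5, 9], [9, 3]]
`b = a[:]` → b = [[6, 7], [5, 9], [9, 3]]
`c = a[1:]` → c = [[5, 9], [9, 3]]
`a[0].append(414)` → a = [[6, 7, 414], [5, 9], [9, 3]]; b = [[6, 7, 414], [5, 9], [9, 3]]
`a.append([5, 2])` → a = [[6, 7, 414], [5, 9], [9, 3], [5, 2]]
`print(b[0])` → prints [6, 7, 414]
`print(len(b))` → prints 3
`print(c[0])` → prints [5, 9]

Answer:
[6, 7, 414]
3
[5, 9]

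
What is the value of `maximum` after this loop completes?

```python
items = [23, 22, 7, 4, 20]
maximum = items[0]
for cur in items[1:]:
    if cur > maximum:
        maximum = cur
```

Maximum of [23, 22, 7, 4, 20]
`maximum` takes the values: 23

Answer: 23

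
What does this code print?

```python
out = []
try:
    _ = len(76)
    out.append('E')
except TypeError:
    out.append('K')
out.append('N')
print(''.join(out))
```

Execution trace: 'K' (except TypeError) → 'N' (after the try/except). Output: KN

Answer: KN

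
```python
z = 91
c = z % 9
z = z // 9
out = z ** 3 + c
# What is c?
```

Trace:
`z = 91` → z = 91
`c = z % 9` → c = 1
`z = z // 9` → z = 10
`out = z ** 3 + c` → out = 1001
So c = 1

Answer: 1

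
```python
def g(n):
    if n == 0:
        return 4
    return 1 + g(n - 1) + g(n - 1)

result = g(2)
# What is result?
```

g(n) = 1 + 2·g(n-1), g(0)=4. Closed form: (4+1)·2^2 - 1 = 19.

Answer: 19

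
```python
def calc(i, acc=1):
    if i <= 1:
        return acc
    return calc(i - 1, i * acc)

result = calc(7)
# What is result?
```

Accumulator trace (n, acc): (7, 1) -> (6, 7) -> (5, 42) -> (4, 210) -> (3, 840) -> (2, 2520) -> (1, 5040) -> return 5040

Answer: 5040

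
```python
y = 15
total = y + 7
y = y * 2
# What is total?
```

Trace:
`y = 15` → y = 15
`total = y + 7` → total = 22
`y = y * 2` → y = 30
So total = 22

Answer: 22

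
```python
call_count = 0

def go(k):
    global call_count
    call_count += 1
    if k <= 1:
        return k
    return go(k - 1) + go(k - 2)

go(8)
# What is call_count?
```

Calls(k) = 1 + Calls(k-1) + Calls(k-2); Calls(0)=Calls(1)=1. For k=8 this gives 67.

Answer: 67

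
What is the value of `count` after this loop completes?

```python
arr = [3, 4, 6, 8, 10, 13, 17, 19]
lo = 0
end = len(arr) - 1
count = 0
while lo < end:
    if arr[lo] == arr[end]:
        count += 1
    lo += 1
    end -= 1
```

Count matching pairs from ends
`count` takes the values: 0

Answer: 0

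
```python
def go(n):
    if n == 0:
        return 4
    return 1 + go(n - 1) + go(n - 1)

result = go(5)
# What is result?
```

go(n) = 1 + 2·go(n-1), go(0)=4. Closed form: (4+1)·2^5 - 1 = 159.

Answer: 159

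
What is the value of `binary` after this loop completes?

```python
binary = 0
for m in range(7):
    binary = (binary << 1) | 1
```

Build 7 consecutive 1-bits: 0b1111111
`binary` takes the values: 0 → 1 → 3 → 7 → 15 → 31 → 63 → 127

Answer: 127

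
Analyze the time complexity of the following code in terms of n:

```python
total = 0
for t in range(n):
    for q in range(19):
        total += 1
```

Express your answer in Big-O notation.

Each loop level contributes: n × 1. Multiplying the contributions gives O(n).

Answer: O(n)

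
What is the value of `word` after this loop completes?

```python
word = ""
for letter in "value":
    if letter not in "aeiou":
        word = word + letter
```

Remove vowels from 'value'
`word` takes the values: "" → "v" → "vl"

Answer: "vl"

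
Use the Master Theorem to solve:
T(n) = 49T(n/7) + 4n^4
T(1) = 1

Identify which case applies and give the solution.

a=49, b=7, f(n)=4n^4. log_7(49) = 2. Since c=4 > 2 and the regularity condition holds (49(n/7)^4 = (49/7^4)n^4 with 49/7^4 < 1), Case 3 applies: T(n) = Θ(f(n)) = O(n^4).

Answer: O(n^4) - Case 3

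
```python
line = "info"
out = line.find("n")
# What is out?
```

Trace:
`line = "info"` → line = 'info'
`out = line.find("n")` → out = 1
So out = 1

Answer: 1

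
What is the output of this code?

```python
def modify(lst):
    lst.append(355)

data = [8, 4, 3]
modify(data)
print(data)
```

Key concept: function modifies passed list.
Step by step:
`data = [8, 4, 3]` → data = [8, 4, 3]
`modify(data)` → data = [8, 4, 3, 355]
`print(data)` → prints [8, 4, 3, 355]

Answer: [8, 4, 3, 355]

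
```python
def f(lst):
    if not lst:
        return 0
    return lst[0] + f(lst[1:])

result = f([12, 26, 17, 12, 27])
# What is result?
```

12 + 26 + 17 + 12 + 27 + 0 = 94

Answer: 94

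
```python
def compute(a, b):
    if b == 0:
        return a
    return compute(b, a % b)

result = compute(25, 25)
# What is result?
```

compute(25, 25) -> compute(25, 0) -> 25

Answer: 25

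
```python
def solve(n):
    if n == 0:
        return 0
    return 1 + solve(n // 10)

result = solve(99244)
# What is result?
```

Count of digits of 99244: 5

Answer: 5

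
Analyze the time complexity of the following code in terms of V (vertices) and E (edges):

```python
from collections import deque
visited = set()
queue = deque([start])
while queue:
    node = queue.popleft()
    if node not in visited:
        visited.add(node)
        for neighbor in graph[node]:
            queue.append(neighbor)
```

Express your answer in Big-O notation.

This is Breadth-first search on a graph. Time complexity: O(V + E).

Answer: O(V + E)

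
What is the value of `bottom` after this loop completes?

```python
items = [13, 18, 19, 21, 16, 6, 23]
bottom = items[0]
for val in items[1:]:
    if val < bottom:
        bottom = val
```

Minimum of [13, 18, 19, 21, 16, 6, 23]
`bottom` takes the values: 13 → 6

Answer: 6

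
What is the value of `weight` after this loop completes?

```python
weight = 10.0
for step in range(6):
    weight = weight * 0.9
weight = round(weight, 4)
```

Exponential decay: 10.0 * 0.9^6
`weight` takes the values: 10.0 → 9.0 → 8.1 → 7.29 → 6.561 → 5.9049 → 5.31441 → 5.3144

Answer: 5.3144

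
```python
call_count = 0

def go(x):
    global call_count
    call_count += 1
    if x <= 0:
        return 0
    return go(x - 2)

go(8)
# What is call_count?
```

Linear recursion stepping by 2: 5 calls from x=8 down to ≤0.

Answer: 5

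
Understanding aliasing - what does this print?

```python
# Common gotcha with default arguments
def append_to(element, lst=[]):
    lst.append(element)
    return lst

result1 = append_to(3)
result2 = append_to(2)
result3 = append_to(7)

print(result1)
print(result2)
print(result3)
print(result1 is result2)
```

Key concept: mutable default argument gotcha.
Step by step:
`result1 = append_to(3)` → result1 = [3]
`result2 = append_to(2)` → result1 = [3, 2] (same object as result2); result2 = [3, 2] (same object as result1)
`result3 = append_to(7)` → result1 = [3, 2, 7] (same object as result2, result3); result2 = [3, 2, 7] (same object as result1, result3); result3 = [3, 2, 7] (same object as result1, result2)
`print(result1)` → prints [3, 2, 7]
`print(result2)` → prints [3, 2, 7]
`print(result3)` → prints [3, 2, 7]
`print(result1 is result2)` → prints True

Answer:
[3, 2, 7]
[3, 2, 7]
[3, 2, 7]
True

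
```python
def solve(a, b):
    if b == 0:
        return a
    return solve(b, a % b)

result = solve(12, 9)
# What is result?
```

solve(12, 9) -> solve(9, 3) -> solve(3, 0) -> 3

Answer: 3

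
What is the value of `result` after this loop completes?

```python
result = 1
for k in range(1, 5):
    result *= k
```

4! = 24
`result` takes the values: 1 → 2 → 6 → 24

Answer: 24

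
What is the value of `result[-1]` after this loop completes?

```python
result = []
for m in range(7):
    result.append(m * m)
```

Last element of squares 0 to 6
`result` takes the values: [] → [0] → [0, 1] → [0, 1, 4] → [0, 1, 4, 9] → [0, 1, 4, 9, 16] → [0, 1, 4, 9, 16, 25] → [0, 1, 4, 9, 16, 25, 36]
So `result[-1]` = 36

Answer: 36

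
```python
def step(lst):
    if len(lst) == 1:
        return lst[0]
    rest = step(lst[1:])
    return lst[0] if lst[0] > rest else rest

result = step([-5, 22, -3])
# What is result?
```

Recursive max over [-5, 22, -3] = 22

Answer: 22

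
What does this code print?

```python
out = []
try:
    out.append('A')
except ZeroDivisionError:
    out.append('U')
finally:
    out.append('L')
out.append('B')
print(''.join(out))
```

Execution trace: 'A' (try body, no exception) → 'L' (finally) → 'B' (after the try/except). Output: ALB

Answer: ALB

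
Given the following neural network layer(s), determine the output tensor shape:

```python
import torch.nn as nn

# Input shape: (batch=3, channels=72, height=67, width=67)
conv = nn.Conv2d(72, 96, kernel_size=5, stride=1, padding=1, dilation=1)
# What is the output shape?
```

Input: (3, 72, 67, 67) -> Output: (3, 96, 65, 65)

Answer: (3, 96, 65, 65)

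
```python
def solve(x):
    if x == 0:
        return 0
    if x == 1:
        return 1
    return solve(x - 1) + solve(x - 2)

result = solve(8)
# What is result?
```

Build up from base cases: solve(0)=0, solve(1)=1, solve(2)=1, solve(3)=2, solve(4)=3, solve(5)=5, solve(6)=8, ..., solve(8)=21

Answer: 21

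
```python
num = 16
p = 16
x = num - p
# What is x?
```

Trace:
`num = 16` → num = 16
`p = 16` → p = 16
`x = num - p` → x = 0
So x = 0

Answer: 0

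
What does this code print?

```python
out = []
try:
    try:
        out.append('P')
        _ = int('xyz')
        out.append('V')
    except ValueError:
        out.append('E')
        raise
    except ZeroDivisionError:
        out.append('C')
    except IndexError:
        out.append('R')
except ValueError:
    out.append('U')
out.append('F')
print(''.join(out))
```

Execution trace: 'P' (inner try body) → 'E' (inner except ValueError) → 'U' (outer except ValueError) → 'F' (after the try/except). Output: PEUF

Answer: PEUF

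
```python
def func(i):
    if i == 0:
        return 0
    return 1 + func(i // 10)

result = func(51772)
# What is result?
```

Count of digits of 51772: 5

Answer: 5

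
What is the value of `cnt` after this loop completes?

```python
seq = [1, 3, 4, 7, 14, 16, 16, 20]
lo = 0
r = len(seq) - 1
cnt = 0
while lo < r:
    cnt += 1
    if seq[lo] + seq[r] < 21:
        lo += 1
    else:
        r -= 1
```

Steps to find pair summing to 21
`cnt` takes the values: 0 → 1 → 2 → 3 → 4 → 5 → 6 → 7

Answer: 7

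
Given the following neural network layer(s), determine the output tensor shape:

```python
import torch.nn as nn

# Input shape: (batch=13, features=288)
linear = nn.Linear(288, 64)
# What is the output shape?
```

Input: (13, 288) -> Output: (13, 64)

Answer: (13, 64)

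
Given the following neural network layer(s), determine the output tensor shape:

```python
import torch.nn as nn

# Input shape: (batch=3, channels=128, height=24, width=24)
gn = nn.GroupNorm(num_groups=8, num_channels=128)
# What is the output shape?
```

Input: (3, 128, 24, 24) -> Output: (3, 128, 24, 24)

Answer: (3, 128, 24, 24)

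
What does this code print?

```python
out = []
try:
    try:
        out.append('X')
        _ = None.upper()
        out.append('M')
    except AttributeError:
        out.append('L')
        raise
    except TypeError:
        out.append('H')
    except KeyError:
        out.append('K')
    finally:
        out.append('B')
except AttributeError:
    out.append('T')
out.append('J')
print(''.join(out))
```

Execution trace: 'X' (inner try body) → 'L' (inner except AttributeError) → 'B' (inner finally) → 'T' (outer except AttributeError) → 'J' (after the try/except). Output: XLBTJ

Answer: XLBTJ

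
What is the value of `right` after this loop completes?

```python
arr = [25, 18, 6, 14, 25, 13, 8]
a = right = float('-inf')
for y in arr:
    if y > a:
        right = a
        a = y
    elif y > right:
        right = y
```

Second largest (with repeats) in [25, 18, 6, 14, 25, 13, 8]
`right` takes the values: -inf → 18 → 25

Answer: 25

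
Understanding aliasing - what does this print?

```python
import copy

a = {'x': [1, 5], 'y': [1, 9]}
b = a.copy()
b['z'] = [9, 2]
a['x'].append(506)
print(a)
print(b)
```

Key concept: shallow copy of dict with mutable values.
Step by step:
`a = {'x': [1, 5], 'y': [1, 9]}` → a = {'x': [1, 5], 'y': [1, 9]}
`b = a.copy()` → b = {'x': [1, 5], 'y': [1, 9]}
`b['z'] = [9, 2]` → b = {'x': [1, 5], 'y': [1, 9], 'z': [9, 2]}
`a['x'].append(506)` → a = {'x': [1, 5, 506], 'y': [1, 9]}; b = {'x': [1, 5, 506], 'y': [1, 9], 'z': [9, 2]}
`print(a)` → prints {'x': [1, 5, 506], 'y': [1, 9]}
`print(b)` → prints {'x': [1, 5, 506], 'y': [1, 9], 'z': [9, 2]}

Answer:
{'x': [1, 5, 506], 'y': [1, 9]}
{'x': [1, 5, 506], 'y': [1, 9], 'z': [9, 2]}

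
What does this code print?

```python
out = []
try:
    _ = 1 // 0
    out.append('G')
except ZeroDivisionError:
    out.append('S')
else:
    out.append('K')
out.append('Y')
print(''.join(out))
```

Execution trace: 'S' (except ZeroDivisionError) → 'Y' (after the try/except). Output: SY

Answer: SY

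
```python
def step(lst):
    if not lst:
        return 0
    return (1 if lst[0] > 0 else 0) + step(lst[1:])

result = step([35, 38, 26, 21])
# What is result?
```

Count of positive elements in [35, 38, 26, 21] = 4

Answer: 4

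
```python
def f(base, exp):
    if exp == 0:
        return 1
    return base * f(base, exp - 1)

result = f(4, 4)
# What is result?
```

f(4, 4) = 4 * 4 * 4 * 4 = 256

Answer: 256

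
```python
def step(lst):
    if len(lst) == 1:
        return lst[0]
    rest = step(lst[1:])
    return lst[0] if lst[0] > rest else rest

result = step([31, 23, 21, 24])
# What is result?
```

Recursive max over [31, 23, 21, 24] = 31

Answer: 31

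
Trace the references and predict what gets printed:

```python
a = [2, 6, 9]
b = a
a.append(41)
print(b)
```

Key concept: basic list aliasing.
Step by step:
`a = [2, 6, 9]` → a = [2, 6, 9]
`b = a` → b = [2, 6, 9] (same object as a)
`a.append(41)` → a = [2, 6, 9, 41] (same object as b); b = [2, 6, 9, 41] (same object as a)
`print(b)` → prints [2, 6, 9, 41]

Answer: [2, 6, 9, 41]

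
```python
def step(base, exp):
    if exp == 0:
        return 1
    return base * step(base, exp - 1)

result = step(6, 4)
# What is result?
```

step(6, 4) = 6 * 6 * 6 * 6 = 1296

Answer: 1296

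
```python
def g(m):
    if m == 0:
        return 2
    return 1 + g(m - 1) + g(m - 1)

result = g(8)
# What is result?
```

g(m) = 1 + 2·g(m-1), g(0)=2. Closed form: (2+1)·2^8 - 1 = 767.

Answer: 767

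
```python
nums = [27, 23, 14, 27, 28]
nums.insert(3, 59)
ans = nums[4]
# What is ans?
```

Trace:
`nums = [27, 23, 14, 27, 28]` → nums = [27, 23, 14, 27, 28]
`nums.insert(3, 59)` → nums = [27, 23, 14, 59, 27, 28]
`ans = nums[4]` → ans = 27
So ans = 27

Answer: 27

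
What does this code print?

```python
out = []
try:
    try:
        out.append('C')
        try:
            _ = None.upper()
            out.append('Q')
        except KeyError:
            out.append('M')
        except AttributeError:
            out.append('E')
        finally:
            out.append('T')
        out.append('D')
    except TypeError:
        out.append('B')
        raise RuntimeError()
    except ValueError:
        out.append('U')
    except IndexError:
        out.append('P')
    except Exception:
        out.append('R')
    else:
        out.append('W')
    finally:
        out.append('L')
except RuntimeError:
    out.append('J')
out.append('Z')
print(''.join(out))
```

Execution trace: 'C' (try body) → 'E' (inner except AttributeError) → 'T' (inner finally) → 'D' (try body, no exception) → 'W' (else) → 'L' (finally) → 'Z' (after the try/except). Output: CETDWLZ

Answer: CETDWLZ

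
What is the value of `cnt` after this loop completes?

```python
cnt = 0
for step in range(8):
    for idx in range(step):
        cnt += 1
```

Triangle number: 0+1+2+...+7
`cnt` takes the values: 0 → 1 → 2 → 3 → 4 → 5 → 6 → 7 → 8 → 9 → 10 → 11 → 12 → 13 → 14 → 15 → 16 → 17 → 18 → 19 → 20 → 21 → 22 → 23 → 24 → 25 → 26 → 27 → 28

Answer: 28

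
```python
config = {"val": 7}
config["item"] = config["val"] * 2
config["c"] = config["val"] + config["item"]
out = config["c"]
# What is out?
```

Trace:
`config = {"val": 7}` → config = {'val': 7}
`config["item"] = config["val"] * 2` → config = {'val': 7, 'item': 14}
`config["c"] = config["val"] + config["item"]` → config = {'val': 7, 'item': 14, 'c': 21}
`out = config["c"]` → out = 21
So out = 21

Answer: 21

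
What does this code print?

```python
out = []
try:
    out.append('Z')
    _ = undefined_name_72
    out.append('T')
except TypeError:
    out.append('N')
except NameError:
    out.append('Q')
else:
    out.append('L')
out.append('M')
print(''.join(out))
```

Execution trace: 'Z' (try body) → 'Q' (except NameError) → 'M' (after the try/except). Output: ZQM

Answer: ZQM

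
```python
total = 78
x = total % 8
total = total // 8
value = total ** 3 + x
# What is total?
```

Trace:
`total = 78` → total = 78
`x = total % 8` → x = 6
`total = total // 8` → total = 9
`value = total ** 3 + x` → value = 735
So total = 9

Answer: 9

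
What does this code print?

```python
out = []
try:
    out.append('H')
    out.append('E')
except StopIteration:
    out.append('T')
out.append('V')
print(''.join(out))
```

Execution trace: 'H' (try body) → 'E' (try body, no exception) → 'V' (after the try/except). Output: HEV

Answer: HEV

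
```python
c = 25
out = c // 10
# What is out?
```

Trace:
`c = 25` → c = 25
`out = c // 10` → out = 2
So out = 2

Answer: 2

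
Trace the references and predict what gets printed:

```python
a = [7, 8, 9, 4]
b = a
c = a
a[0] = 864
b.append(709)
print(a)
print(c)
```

Key concept: multiple aliases.
Step by step:
`a = [7, 8, 9, 4]` → a = [7, 8, 9, 4]
`b = a` → b = [7, 8, 9, 4] (same object as a)
`c = a` → c = [7, 8, 9, 4] (same object as a, b)
`a[0] = 864` → a = [864, 8, 9, 4] (same object as b, c); b = [864, 8, 9, 4] (same object as a, c); c = [864, 8, 9, 4] (same object as a, b)
`b.append(709)` → a = [864, 8, 9, 4, 709] (same object as b, c); b = [864, 8, 9, 4, 709] (same object as a, c); c = [864, 8, 9, 4, 709] (same object as a, b)
`print(a)` → prints [864, 8, 9, 4, 709]
`print(c)` → prints [864, 8, 9, 4, 709]

Answer:
[864, 8, 9, 4, 709]
[864, 8, 9, 4, 709]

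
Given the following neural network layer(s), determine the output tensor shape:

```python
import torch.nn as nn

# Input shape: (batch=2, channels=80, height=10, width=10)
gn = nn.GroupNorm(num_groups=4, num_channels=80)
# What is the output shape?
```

Input: (2, 80, 10, 10) -> Output: (2, 80, 10, 10)

Answer: (2, 80, 10, 10)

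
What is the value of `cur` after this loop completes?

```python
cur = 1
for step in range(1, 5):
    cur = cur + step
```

Start at 1, add 1 through 4
`cur` takes the values: 1 → 2 → 4 → 7 → 11

Answer: 11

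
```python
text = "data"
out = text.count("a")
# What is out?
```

Trace:
`text = "data"` → text = 'data'
`out = text.count("a")` → out = 2
So out = 2

Answer: 2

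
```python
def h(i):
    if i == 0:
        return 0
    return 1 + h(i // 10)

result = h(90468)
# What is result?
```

Count of digits of 90468: 5

Answer: 5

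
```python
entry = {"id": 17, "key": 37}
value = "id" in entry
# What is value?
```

Trace:
`entry = {"id": 17, "key": 37}` → entry = {'id': 17, 'key': 37}
`value = "id" in entry` → value = True
So value = True

Answer: True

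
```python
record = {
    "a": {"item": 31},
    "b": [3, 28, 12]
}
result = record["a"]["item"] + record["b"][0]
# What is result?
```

Trace:
`record = { ...` → record = {'a': {'item': 31}, 'b': [3, 28, 12]}
`result = record["a"]["item"] + record["b"][0]` → result = 34
So result = 34

Answer: 34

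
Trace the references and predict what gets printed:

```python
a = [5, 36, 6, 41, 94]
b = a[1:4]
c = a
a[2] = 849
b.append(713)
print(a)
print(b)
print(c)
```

Key concept: slice vs alias.
Step by step:
`a = [5, 36, 6, 41, 94]` → a = [5, 36, 6, 41, 94]
`b = a[1:4]` → b = [36, 6, 41]
`c = a` → c = [5, 36, 6, 41, 94] (same object as a)
`a[2] = 849` → a = [5, 36, 849, 41, 94] (same object as c); c = [5, 36, 849, 41, 94] (same object as a)
`b.append(713)` → b = [36, 6, 41, 713]
`print(a)` → prints [5, 36, 849, 41, 94]
`print(b)` → prints [36, 6, 41, 713]
`print(c)` → prints [5, 36, 849, 41, 94]

Answer:
[5, 36, 849, 41, 94]
[36, 6, 41, 713]
[5, 36, 849, 41, 94]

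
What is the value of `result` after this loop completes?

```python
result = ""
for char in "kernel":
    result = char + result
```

Reverse 'kernel'
`result` takes the values: "" → "k" → "ek" → "rek" → "nrek" → "enrek" → "lenrek"

Answer: "lenrek"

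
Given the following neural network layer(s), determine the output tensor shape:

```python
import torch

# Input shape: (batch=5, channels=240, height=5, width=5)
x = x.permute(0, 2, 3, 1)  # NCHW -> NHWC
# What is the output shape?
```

Input: (5, 240, 5, 5) -> Output: (5, 5, 5, 240)

Answer: (5, 5, 5, 240)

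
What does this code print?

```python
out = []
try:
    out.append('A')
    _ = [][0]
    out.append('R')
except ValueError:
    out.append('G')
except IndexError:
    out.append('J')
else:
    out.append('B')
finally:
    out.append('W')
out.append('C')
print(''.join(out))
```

Execution trace: 'A' (try body) → 'J' (except IndexError) → 'W' (finally) → 'C' (after the try/except). Output: AJWC

Answer: AJWC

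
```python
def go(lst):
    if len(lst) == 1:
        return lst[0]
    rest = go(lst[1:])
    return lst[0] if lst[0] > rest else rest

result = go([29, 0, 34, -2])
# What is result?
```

Recursive max over [29, 0, 34, -2] = 34

Answer: 34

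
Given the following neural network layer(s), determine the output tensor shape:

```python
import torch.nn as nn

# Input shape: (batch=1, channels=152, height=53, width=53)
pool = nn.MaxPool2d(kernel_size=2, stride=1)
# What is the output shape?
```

Input: (1, 152, 53, 53) -> Output: (1, 152, 52, 52)

Answer: (1, 152, 52, 52)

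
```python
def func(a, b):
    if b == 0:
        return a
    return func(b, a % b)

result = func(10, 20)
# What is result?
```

func(10, 20) -> func(20, 10) -> func(10, 0) -> 10

Answer: 10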